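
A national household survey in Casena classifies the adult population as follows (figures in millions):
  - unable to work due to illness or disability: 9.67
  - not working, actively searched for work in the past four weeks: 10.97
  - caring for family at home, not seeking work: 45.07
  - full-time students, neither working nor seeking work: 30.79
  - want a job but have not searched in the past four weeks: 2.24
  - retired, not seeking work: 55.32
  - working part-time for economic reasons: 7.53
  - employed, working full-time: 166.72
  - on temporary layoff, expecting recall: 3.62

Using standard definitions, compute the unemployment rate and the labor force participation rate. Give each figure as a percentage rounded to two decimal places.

Unemployment rate ≈ 7.73%; labor force participation rate ≈ 56.89%.

Employed = 7.53 + 166.72 = 174.25 million (anyone who worked, including part-time for economic reasons, counts as employed).
Unemployed = 10.97 + 3.62 = 14.59 million (jobless and actively searching, or on temporary layoff).
Labor force = 174.25 + 14.59 = 188.84 million.
Not in labor force = 9.67 + 45.07 + 30.79 + 2.24 + 55.32 = 143.09 million (those not working and not actively searching are outside the labor force — including those who want a job but have given up searching).
Civilian working-age population = 188.84 + 143.09 = 331.93 million.
Unemployment rate = 14.59 / 188.84 = 7.73%.
Labor force participation rate = 188.84 / 331.93 = 56.89%.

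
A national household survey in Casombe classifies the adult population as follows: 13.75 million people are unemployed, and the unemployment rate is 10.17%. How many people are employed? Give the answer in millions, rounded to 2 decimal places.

Labor force = U / u = 13.75 / 0.1017 ≈ 135.20 million.
Employed = labor force − unemployed = 135.20 − 13.75 = 121.45 million.

About 121.45 million are employed.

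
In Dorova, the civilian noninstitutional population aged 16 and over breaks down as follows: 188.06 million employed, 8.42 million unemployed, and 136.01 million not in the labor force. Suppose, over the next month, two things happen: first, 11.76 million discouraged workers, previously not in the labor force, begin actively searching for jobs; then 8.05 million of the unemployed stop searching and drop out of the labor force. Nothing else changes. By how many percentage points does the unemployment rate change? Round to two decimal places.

The unemployment rate changes by +1.77 percentage points.

Initially, labor force = 188.06 + 8.42 = 196.48 million, so u = 8.42/196.48 = 4.29%.
After the first change, unemployed and labor force both rise by 11.76 → E = 188.06, U = 20.18, labor force = 208.24 million.
After the second change, unemployed and labor force both fall by 8.05 → E = 188.06, U = 12.13, labor force = 200.19 million.
New unemployment rate = 12.13 / 200.19 = 6.06%.
Change = 6.06% − 4.29% = +1.77 percentage points.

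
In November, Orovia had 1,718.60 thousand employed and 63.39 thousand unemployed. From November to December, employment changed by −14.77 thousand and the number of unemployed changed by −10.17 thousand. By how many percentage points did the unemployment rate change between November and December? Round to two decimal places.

November: labor force = 1,718.60 + 63.39 = 1,781.99; u = 63.39/1,781.99 = 3.56%.
December: labor force = 1,703.83 + 53.22 = 1,757.05; u = 53.22/1,757.05 = 3.03%.
Change = 3.03% − 3.56% = −0.53 pp.

The unemployment rate changed by −0.53 percentage points.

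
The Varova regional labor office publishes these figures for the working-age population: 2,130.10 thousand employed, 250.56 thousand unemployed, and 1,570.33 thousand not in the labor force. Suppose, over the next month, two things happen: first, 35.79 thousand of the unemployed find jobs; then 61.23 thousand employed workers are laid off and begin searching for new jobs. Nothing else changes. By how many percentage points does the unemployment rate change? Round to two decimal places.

Initially, labor force = 2,130.10 + 250.56 = 2,380.66 thousand, so u = 250.56/2,380.66 = 10.52%.
After the first change, unemployed falls and employed rises by 35.79; labor force unchanged → E = 2,165.89, U = 214.77, labor force = 2,380.66 thousand.
After the second change, employed falls and unemployed rises by 61.23; labor force unchanged → E = 2,104.66, U = 276.00, labor force = 2,380.66 thousand.
New unemployment rate = 276.00 / 2,380.66 = 11.59%.
Change = 11.59% − 10.52% = +1.07 percentage points.

The unemployment rate changes by +1.07 percentage points.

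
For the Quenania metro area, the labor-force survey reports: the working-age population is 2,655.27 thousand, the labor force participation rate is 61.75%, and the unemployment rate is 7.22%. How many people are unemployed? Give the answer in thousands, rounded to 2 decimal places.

About 118.38 thousand are unemployed.

Labor force = 0.6175 × 2,655.27 = 1,639.63 thousand.
Unemployed = 0.0722 × 1,639.63 ≈ 118.38 thousand.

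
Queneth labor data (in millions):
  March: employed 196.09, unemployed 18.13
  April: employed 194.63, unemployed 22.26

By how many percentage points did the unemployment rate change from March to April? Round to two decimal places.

March: labor force = 196.09 + 18.13 = 214.22; u = 18.13/214.22 = 8.46%.
April: labor force = 194.63 + 22.26 = 216.89; u = 22.26/216.89 = 10.26%.
Change = 10.26% − 8.46% = +1.80 pp.

The unemployment rate changed by +1.80 percentage points.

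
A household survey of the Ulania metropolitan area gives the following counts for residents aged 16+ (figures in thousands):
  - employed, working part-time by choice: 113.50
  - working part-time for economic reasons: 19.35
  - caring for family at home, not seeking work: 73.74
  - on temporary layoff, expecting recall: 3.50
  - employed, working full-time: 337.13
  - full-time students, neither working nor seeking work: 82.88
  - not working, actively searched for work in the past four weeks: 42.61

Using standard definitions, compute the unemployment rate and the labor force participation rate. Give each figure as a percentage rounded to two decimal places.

Employed = 113.50 + 19.35 + 337.13 = 469.98 thousand (anyone who worked, including part-time for economic reasons, counts as employed).
Unemployed = 3.50 + 42.61 = 46.11 thousand (jobless and actively searching, or on temporary layoff).
Labor force = 469.98 + 46.11 = 516.09 thousand.
Not in labor force = 73.74 + 82.88 = 156.62 thousand (those not working and not actively searching are outside the labor force).
Civilian working-age population = 516.09 + 156.62 = 672.71 thousand.
Unemployment rate = 46.11 / 516.09 = 8.93%.
Labor force participation rate = 516.09 / 672.71 = 76.72%.

Unemployment rate ≈ 8.93%; labor force participation rate ≈ 76.72%.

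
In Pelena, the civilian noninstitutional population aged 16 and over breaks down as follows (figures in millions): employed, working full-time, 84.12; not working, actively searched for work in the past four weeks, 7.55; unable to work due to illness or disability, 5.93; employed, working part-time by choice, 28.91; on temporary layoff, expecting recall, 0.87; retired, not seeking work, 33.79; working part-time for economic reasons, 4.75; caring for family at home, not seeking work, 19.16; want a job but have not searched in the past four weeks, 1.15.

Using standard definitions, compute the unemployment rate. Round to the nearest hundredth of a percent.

Unemployment rate ≈ 6.67%.

Employed = 84.12 + 28.91 + 4.75 = 117.78 million (anyone who worked, including part-time for economic reasons, counts as employed).
Unemployed = 7.55 + 0.87 = 8.42 million (jobless and actively searching, or on temporary layoff).
Labor force = 117.78 + 8.42 = 126.20 million.
Unemployment rate = 8.42 / 126.20 = 6.67%.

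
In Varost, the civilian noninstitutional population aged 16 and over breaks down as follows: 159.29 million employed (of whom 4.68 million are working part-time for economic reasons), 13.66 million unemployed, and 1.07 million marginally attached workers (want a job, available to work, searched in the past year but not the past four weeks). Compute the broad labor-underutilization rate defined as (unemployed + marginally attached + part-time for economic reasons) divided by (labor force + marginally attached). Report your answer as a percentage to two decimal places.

Labor force = 159.29 + 13.66 = 172.95 million.
Numerator = 13.66 + 1.07 + 4.68 = 19.41 million.
Denominator = 172.95 + 1.07 = 174.02 million.
Broad rate = 19.41 / 174.02 = 11.15%.

Broad underutilization rate ≈ 11.15%.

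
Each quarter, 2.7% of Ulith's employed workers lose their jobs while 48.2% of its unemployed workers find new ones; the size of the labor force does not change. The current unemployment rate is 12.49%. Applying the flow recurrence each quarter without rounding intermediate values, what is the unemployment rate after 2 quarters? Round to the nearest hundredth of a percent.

Unemployment rate after two quarters ≈ 7.04%.

With a fixed labor force, u_{t+1} = u_t + s·(1−u_t) − f·u_t = u_t·(1−s−f) + s.
Here 1−s−f = 0.491 and s = 0.027.
u_1 = 0.124900 × 0.491 + 0.027 = 0.088326.
u_2 = 0.088326 × 0.491 + 0.027 = 0.070368.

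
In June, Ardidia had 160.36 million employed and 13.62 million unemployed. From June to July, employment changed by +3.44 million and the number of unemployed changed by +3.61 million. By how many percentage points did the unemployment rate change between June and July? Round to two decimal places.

June: labor force = 160.36 + 13.62 = 173.98; u = 13.62/173.98 = 7.83%.
July: labor force = 163.80 + 17.23 = 181.03; u = 17.23/181.03 = 9.52%.
Change = 9.52% − 7.83% = +1.69 pp.

The unemployment rate changed by +1.69 percentage points.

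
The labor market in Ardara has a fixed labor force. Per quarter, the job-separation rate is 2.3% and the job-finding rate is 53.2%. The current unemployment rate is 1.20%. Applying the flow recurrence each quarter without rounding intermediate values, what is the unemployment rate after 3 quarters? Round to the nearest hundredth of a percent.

With a fixed labor force, u_{t+1} = u_t + s·(1−u_t) − f·u_t = u_t·(1−s−f) + s.
Here 1−s−f = 0.445 and s = 0.023.
u_1 = 0.012000 × 0.445 + 0.023 = 0.028340.
u_2 = 0.028340 × 0.445 + 0.023 = 0.035611.
u_3 = 0.035611 × 0.445 + 0.023 = 0.038847.

Unemployment rate after three quarters ≈ 3.88%.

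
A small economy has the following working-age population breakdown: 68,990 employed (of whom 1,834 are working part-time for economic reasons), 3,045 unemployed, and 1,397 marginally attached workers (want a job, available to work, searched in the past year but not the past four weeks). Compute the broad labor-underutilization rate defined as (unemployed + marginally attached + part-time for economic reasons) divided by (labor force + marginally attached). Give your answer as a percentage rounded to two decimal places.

Labor force = 68,990 + 3,045 = 72,035.
Numerator = 3,045 + 1,397 + 1,834 = 6,276.
Denominator = 72,035 + 1,397 = 73,432.
Broad rate = 6,276 / 73,432 = 8.55%.

Broad underutilization rate ≈ 8.55%.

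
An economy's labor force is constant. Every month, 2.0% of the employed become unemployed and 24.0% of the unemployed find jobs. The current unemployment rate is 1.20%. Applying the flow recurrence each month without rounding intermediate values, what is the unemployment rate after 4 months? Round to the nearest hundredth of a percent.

With a fixed labor force, u_{t+1} = u_t + s·(1−u_t) − f·u_t = u_t·(1−s−f) + s.
Here 1−s−f = 0.740 and s = 0.020.
u_1 = 0.012000 × 0.740 + 0.020 = 0.028880.
u_2 = 0.028880 × 0.740 + 0.020 = 0.041371.
u_3 = 0.041371 × 0.740 + 0.020 = 0.050615.
u_4 = 0.050615 × 0.740 + 0.020 = 0.057455.

Unemployment rate after four months ≈ 5.75%.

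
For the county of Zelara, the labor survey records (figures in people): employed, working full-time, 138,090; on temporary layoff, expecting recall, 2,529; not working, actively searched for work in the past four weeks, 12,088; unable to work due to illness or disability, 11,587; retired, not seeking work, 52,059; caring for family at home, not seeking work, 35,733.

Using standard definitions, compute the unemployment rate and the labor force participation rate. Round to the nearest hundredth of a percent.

Unemployment rate ≈ 9.57%; labor force participation rate ≈ 60.58%.

Employed = 138,090.
Unemployed = 2,529 + 12,088 = 14,617 (jobless and actively searching, or on temporary layoff).
Labor force = 138,090 + 14,617 = 152,707.
Not in labor force = 11,587 + 52,059 + 35,733 = 99,379 (those not working and not actively searching are outside the labor force).
Civilian working-age population = 152,707 + 99,379 = 252,086.
Unemployment rate = 14,617 / 152,707 = 9.57%.
Labor force participation rate = 152,707 / 252,086 = 60.58%.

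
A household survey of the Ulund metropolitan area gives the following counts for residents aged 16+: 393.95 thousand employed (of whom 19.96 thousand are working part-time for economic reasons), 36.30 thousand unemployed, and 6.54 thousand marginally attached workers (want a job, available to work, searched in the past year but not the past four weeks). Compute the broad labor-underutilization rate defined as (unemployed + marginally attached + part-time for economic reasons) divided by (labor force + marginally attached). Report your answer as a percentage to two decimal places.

Broad underutilization rate ≈ 14.38%.

Labor force = 393.95 + 36.30 = 430.25 thousand.
Numerator = 36.30 + 6.54 + 19.96 = 62.80 thousand.
Denominator = 430.25 + 6.54 = 436.79 thousand.
Broad rate = 62.80 / 436.79 = 14.38%.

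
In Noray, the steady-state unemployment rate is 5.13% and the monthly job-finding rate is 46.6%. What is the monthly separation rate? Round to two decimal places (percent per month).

From u* = s/(s+f): s = u·f/(1−u).
s = 0.0513 × 46.6 / (1 − 0.0513) = 2.3906 / 0.9487 ≈ 2.52% per month.

Separation rate ≈ 2.52% per month.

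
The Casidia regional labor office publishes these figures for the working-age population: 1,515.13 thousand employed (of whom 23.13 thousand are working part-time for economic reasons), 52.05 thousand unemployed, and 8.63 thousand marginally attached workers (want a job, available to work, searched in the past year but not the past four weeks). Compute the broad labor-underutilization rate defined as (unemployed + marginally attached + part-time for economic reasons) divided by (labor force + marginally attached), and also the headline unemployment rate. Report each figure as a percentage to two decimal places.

Labor force = 1,515.13 + 52.05 = 1,567.18 thousand.
Numerator = 52.05 + 8.63 + 23.13 = 83.81 thousand.
Denominator = 1,567.18 + 8.63 = 1,575.81 thousand.
Broad rate = 83.81 / 1,575.81 = 5.32%.
Headline unemployment rate = 52.05 / 1,567.18 = 3.32%.

Broad underutilization rate ≈ 5.32%; headline unemployment rate ≈ 3.32%.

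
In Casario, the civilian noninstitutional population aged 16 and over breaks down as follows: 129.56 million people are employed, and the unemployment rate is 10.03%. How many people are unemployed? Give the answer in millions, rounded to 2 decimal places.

Let U be the number unemployed. The labor force is E + U, and U/(E+U) = 0.1003.
So U = 0.1003 × 129.56 / (1 − 0.1003) = 12.9949 / 0.8997 ≈ 14.44 million.

About 14.44 million are unemployed.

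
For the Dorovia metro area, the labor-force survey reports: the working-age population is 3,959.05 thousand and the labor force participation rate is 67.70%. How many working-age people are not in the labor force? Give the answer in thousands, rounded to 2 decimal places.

About 1,278.77 thousand are not in the labor force.

Share not in the labor force = 1 − 0.6770 = 0.3230.
Not in labor force = 0.3230 × 3,959.05 ≈ 1,278.77 thousand.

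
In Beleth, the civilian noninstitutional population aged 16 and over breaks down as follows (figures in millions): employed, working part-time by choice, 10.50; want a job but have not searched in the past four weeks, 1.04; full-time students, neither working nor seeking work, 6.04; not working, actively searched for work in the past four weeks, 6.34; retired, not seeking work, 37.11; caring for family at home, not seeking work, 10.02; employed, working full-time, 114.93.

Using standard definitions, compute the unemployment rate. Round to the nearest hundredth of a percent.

Unemployment rate ≈ 4.81%.

Employed = 10.50 + 114.93 = 125.43 million.
Unemployed = 6.34 million.
Labor force = 125.43 + 6.34 = 131.77 million.
Unemployment rate = 6.34 / 131.77 = 4.81%.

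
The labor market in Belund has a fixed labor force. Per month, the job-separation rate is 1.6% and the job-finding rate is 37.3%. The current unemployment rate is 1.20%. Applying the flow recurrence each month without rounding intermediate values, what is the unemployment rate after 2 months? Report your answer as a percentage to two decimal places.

With a fixed labor force, u_{t+1} = u_t + s·(1−u_t) − f·u_t = u_t·(1−s−f) + s.
Here 1−s−f = 0.611 and s = 0.016.
u_1 = 0.012000 × 0.611 + 0.016 = 0.023332.
u_2 = 0.023332 × 0.611 + 0.016 = 0.030256.

Unemployment rate after two months ≈ 3.03%.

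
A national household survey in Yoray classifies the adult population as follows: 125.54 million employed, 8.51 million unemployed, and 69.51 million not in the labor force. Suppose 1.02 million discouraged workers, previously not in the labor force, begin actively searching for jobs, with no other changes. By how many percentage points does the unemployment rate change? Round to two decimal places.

The unemployment rate changes by +0.71 percentage points.

Initially, labor force = 125.54 + 8.51 = 134.05 million, so u = 8.51/134.05 = 6.35%.
After the change, unemployed and labor force both rise by 1.02 → E = 125.54, U = 9.53, labor force = 135.07 million.
New unemployment rate = 9.53 / 135.07 = 7.06%.
Change = 7.06% − 6.35% = +0.71 percentage points.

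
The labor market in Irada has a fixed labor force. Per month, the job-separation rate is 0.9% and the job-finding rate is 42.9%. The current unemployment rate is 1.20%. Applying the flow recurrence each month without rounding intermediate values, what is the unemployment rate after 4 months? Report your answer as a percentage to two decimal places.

With a fixed labor force, u_{t+1} = u_t + s·(1−u_t) − f·u_t = u_t·(1−s−f) + s.
Here 1−s−f = 0.562 and s = 0.009.
u_1 = 0.012000 × 0.562 + 0.009 = 0.015744.
u_2 = 0.015744 × 0.562 + 0.009 = 0.017848.
u_3 = 0.017848 × 0.562 + 0.009 = 0.019031.
u_4 = 0.019031 × 0.562 + 0.009 = 0.019695.

Unemployment rate after four months ≈ 1.97%.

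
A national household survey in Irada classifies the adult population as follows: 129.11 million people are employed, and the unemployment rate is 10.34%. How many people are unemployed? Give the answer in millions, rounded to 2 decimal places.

Let U be the number unemployed. The labor force is E + U, and U/(E+U) = 0.1034.
So U = 0.1034 × 129.11 / (1 − 0.1034) = 13.3500 / 0.8966 ≈ 14.89 million.

About 14.89 million are unemployed.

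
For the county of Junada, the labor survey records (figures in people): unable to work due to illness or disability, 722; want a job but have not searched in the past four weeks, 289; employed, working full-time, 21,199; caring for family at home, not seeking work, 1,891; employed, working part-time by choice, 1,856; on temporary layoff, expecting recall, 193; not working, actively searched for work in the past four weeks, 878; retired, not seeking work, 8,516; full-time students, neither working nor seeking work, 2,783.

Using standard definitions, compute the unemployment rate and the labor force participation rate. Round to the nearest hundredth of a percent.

Unemployment rate ≈ 4.44%; labor force participation rate ≈ 62.95%.

Employed = 21,199 + 1,856 = 23,055.
Unemployed = 193 + 878 = 1,071 (jobless and actively searching, or on temporary layoff).
Labor force = 23,055 + 1,071 = 24,126.
Not in labor force = 722 + 289 + 1,891 + 8,516 + 2,783 = 14,201 (those not working and not actively searching are outside the labor force — including those who want a job but have given up searching).
Civilian working-age population = 24,126 + 14,201 = 38,327.
Unemployment rate = 1,071 / 24,126 = 4.44%.
Labor force participation rate = 24,126 / 38,327 = 62.95%.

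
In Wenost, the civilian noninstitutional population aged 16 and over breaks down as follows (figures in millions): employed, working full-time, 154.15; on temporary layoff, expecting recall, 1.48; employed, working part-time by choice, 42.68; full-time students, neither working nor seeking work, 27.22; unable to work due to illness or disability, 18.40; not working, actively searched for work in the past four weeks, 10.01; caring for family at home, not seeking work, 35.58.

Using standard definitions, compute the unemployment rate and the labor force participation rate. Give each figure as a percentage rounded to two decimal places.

Unemployment rate ≈ 5.52%; labor force participation rate ≈ 71.95%.

Employed = 154.15 + 42.68 = 196.83 million.
Unemployed = 1.48 + 10.01 = 11.49 million (jobless and actively searching, or on temporary layoff).
Labor force = 196.83 + 11.49 = 208.32 million.
Not in labor force = 27.22 + 18.40 + 35.58 = 81.20 million (those not working and not actively searching are outside the labor force).
Civilian working-age population = 208.32 + 81.20 = 289.52 million.
Unemployment rate = 11.49 / 208.32 = 5.52%.
Labor force participation rate = 208.32 / 289.52 = 71.95%.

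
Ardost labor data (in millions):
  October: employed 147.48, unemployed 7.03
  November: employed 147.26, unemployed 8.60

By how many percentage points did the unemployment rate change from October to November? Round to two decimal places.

October: labor force = 147.48 + 7.03 = 154.51; u = 7.03/154.51 = 4.55%.
November: labor force = 147.26 + 8.60 = 155.86; u = 8.60/155.86 = 5.52%.
Change = 5.52% − 4.55% = +0.97 pp.

The unemployment rate changed by +0.97 percentage points.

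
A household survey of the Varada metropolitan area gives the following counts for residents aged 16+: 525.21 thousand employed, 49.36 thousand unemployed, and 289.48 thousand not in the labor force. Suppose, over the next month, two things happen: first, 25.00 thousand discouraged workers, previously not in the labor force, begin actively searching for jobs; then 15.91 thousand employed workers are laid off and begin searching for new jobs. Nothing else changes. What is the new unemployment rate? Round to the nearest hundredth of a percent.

New unemployment rate ≈ 15.06%.

Initially, labor force = 525.21 + 49.36 = 574.57 thousand, so u = 49.36/574.57 = 8.59%.
After the first change, unemployed and labor force both rise by 25.00 → E = 525.21, U = 74.36, labor force = 599.57 thousand.
After the second change, employed falls and unemployed rises by 15.91; labor force unchanged → E = 509.30, U = 90.27, labor force = 599.57 thousand.
New unemployment rate = 90.27 / 599.57 = 15.06%.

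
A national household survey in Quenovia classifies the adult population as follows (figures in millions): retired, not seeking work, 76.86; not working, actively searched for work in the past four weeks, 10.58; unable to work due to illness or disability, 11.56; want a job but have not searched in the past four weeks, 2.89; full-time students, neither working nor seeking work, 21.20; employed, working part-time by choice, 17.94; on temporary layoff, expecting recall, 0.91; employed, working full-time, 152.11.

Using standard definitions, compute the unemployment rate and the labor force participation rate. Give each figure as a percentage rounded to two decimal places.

Employed = 17.94 + 152.11 = 170.05 million.
Unemployed = 10.58 + 0.91 = 11.49 million (jobless and actively searching, or on temporary layoff).
Labor force = 170.05 + 11.49 = 181.54 million.
Not in labor force = 76.86 + 11.56 + 2.89 + 21.20 = 112.51 million (those not working and not actively searching are outside the labor force — including those who want a job but have given up searching).
Civilian working-age population = 181.54 + 112.51 = 294.05 million.
Unemployment rate = 11.49 / 181.54 = 6.33%.
Labor force participation rate = 181.54 / 294.05 = 61.74%.

Unemployment rate ≈ 6.33%; labor force participation rate ≈ 61.74%.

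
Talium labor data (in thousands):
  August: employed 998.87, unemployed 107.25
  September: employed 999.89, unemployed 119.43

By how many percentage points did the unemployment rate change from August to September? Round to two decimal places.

August: labor force = 998.87 + 107.25 = 1,106.12; u = 107.25/1,106.12 = 9.70%.
September: labor force = 999.89 + 119.43 = 1,119.32; u = 119.43/1,119.32 = 10.67%.
Change = 10.67% − 9.70% = +0.97 pp.

The unemployment rate changed by +0.97 percentage points.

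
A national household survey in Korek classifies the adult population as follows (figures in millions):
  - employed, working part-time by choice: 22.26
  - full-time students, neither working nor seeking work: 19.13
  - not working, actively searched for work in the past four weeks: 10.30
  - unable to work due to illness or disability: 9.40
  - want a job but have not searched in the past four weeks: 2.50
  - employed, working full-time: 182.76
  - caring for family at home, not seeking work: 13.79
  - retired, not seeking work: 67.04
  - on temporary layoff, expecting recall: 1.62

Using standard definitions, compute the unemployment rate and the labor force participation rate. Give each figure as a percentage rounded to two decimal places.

Unemployment rate ≈ 5.49%; labor force participation rate ≈ 65.98%.

Employed = 22.26 + 182.76 = 205.02 million.
Unemployed = 10.30 + 1.62 = 11.92 million (jobless and actively searching, or on temporary layoff).
Labor force = 205.02 + 11.92 = 216.94 million.
Not in labor force = 19.13 + 9.40 + 2.50 + 13.79 + 67.04 = 111.86 million (those not working and not actively searching are outside the labor force — including those who want a job but have given up searching).
Civilian working-age population = 216.94 + 111.86 = 328.80 million.
Unemployment rate = 11.92 / 216.94 = 5.49%.
Labor force participation rate = 216.94 / 328.80 = 65.98%.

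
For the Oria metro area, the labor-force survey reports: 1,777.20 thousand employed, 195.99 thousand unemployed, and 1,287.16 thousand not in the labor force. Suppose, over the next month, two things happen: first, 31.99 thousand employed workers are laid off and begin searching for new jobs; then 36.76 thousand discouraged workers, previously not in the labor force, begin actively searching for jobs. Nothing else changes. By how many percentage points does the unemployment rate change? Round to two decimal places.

Initially, labor force = 1,777.20 + 195.99 = 1,973.19 thousand, so u = 195.99/1,973.19 = 9.93%.
After the first change, employed falls and unemployed rises by 31.99; labor force unchanged → E = 1,745.21, U = 227.98, labor force = 1,973.19 thousand.
After the second change, unemployed and labor force both rise by 36.76 → E = 1,745.21, U = 264.74, labor force = 2,009.95 thousand.
New unemployment rate = 264.74 / 2,009.95 = 13.17%.
Change = 13.17% − 9.93% = +3.24 percentage points.

The unemployment rate changes by +3.24 percentage points.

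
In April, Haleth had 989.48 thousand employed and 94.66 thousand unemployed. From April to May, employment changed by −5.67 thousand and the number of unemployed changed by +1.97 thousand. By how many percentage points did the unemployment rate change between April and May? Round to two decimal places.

April: labor force = 989.48 + 94.66 = 1,084.14; u = 94.66/1,084.14 = 8.73%.
May: labor force = 983.81 + 96.63 = 1,080.44; u = 96.63/1,080.44 = 8.94%.
Change = 8.94% − 8.73% = +0.21 pp.

The unemployment rate changed by +0.21 percentage points.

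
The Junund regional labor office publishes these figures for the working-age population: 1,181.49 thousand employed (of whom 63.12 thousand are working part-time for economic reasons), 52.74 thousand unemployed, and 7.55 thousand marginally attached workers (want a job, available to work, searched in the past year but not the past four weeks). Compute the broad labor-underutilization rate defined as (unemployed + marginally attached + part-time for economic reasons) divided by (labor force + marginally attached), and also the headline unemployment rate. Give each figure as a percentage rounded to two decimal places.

Labor force = 1,181.49 + 52.74 = 1,234.23 thousand.
Numerator = 52.74 + 7.55 + 63.12 = 123.41 thousand.
Denominator = 1,234.23 + 7.55 = 1,241.78 thousand.
Broad rate = 123.41 / 1,241.78 = 9.94%.
Headline unemployment rate = 52.74 / 1,234.23 = 4.27%.

Broad underutilization rate ≈ 9.94%; headline unemployment rate ≈ 4.27%.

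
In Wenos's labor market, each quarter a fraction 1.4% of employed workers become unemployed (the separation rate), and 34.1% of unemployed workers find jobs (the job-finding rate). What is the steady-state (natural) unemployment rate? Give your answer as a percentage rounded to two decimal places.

At steady state the flows balance: s·E = f·U, so U/(E+U) = s/(s+f).
u* = 1.4 / (1.4 + 34.1) = 1.4 / 35.50 = 3.94%.

Steady-state unemployment rate ≈ 3.94%.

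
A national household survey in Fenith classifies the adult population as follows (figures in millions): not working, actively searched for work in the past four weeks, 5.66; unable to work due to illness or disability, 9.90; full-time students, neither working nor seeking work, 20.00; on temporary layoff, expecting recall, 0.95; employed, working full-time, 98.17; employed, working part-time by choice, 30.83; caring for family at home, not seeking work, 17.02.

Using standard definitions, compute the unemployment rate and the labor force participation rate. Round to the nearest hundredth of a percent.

Unemployment rate ≈ 4.87%; labor force participation rate ≈ 74.29%.

Employed = 98.17 + 30.83 = 129.00 million.
Unemployed = 5.66 + 0.95 = 6.61 million (jobless and actively searching, or on temporary layoff).
Labor force = 129.00 + 6.61 = 135.61 million.
Not in labor force = 9.90 + 20.00 + 17.02 = 46.92 million (those not working and not actively searching are outside the labor force).
Civilian working-age population = 135.61 + 46.92 = 182.53 million.
Unemployment rate = 6.61 / 135.61 = 4.87%.
Labor force participation rate = 135.61 / 182.53 = 74.29%.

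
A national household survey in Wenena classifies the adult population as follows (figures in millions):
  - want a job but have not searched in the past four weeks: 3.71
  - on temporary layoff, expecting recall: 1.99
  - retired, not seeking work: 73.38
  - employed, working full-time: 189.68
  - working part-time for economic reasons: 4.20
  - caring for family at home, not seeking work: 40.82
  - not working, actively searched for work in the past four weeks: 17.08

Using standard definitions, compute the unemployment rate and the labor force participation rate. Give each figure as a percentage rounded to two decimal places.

Employed = 189.68 + 4.20 = 193.88 million (anyone who worked, including part-time for economic reasons, counts as employed).
Unemployed = 1.99 + 17.08 = 19.07 million (jobless and actively searching, or on temporary layoff).
Labor force = 193.88 + 19.07 = 212.95 million.
Not in labor force = 3.71 + 73.38 + 40.82 = 117.91 million (those not working and not actively searching are outside the labor force — including those who want a job but have given up searching).
Civilian working-age population = 212.95 + 117.91 = 330.86 million.
Unemployment rate = 19.07 / 212.95 = 8.96%.
Labor force participation rate = 212.95 / 330.86 = 64.36%.

Unemployment rate ≈ 8.96%; labor force participation rate ≈ 64.36%.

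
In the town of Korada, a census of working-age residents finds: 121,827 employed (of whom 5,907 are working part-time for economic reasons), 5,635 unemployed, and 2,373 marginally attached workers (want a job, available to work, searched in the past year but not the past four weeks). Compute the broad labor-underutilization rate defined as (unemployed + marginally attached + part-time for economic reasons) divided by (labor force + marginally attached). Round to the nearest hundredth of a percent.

Labor force = 121,827 + 5,635 = 127,462.
Numerator = 5,635 + 2,373 + 5,907 = 13,915.
Denominator = 127,462 + 2,373 = 129,835.
Broad rate = 13,915 / 129,835 = 10.72%.

Broad underutilization rate ≈ 10.72%.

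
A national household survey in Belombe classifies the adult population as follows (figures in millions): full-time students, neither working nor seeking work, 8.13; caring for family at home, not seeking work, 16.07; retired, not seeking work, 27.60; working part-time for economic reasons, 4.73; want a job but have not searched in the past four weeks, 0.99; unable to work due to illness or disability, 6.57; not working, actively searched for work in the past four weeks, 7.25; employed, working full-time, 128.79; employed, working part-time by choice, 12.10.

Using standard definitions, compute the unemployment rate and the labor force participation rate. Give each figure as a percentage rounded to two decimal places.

Employed = 4.73 + 128.79 + 12.10 = 145.62 million (anyone who worked, including part-time for economic reasons, counts as employed).
Unemployed = 7.25 million.
Labor force = 145.62 + 7.25 = 152.87 million.
Not in labor force = 8.13 + 16.07 + 27.60 + 0.99 + 6.57 = 59.36 million (those not working and not actively searching are outside the labor force — including those who want a job but have given up searching).
Civilian working-age population = 152.87 + 59.36 = 212.23 million.
Unemployment rate = 7.25 / 152.87 = 4.74%.
Labor force participation rate = 152.87 / 212.23 = 72.03%.

Unemployment rate ≈ 4.74%; labor force participation rate ≈ 72.03%.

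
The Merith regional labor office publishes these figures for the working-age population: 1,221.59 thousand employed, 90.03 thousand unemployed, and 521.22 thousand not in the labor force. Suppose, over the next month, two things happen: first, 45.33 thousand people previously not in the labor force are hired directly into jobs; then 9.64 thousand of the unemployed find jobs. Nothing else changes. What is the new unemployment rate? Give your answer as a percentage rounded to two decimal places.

New unemployment rate ≈ 5.92%.

Initially, labor force = 1,221.59 + 90.03 = 1,311.62 thousand, so u = 90.03/1,311.62 = 6.86%.
After the first change, employed and labor force both rise by 45.33; unemployed unchanged → E = 1,266.92, U = 90.03, labor force = 1,356.95 thousand.
After the second change, unemployed falls and employed rises by 9.64; labor force unchanged → E = 1,276.56, U = 80.39, labor force = 1,356.95 thousand.
New unemployment rate = 80.39 / 1,356.95 = 5.92%.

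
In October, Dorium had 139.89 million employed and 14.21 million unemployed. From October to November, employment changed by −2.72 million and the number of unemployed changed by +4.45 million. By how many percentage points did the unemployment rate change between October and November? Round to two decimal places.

October: labor force = 139.89 + 14.21 = 154.10; u = 14.21/154.10 = 9.22%.
November: labor force = 137.17 + 18.66 = 155.83; u = 18.66/155.83 = 11.97%.
Change = 11.97% − 9.22% = +2.75 pp.

The unemployment rate changed by +2.75 percentage points.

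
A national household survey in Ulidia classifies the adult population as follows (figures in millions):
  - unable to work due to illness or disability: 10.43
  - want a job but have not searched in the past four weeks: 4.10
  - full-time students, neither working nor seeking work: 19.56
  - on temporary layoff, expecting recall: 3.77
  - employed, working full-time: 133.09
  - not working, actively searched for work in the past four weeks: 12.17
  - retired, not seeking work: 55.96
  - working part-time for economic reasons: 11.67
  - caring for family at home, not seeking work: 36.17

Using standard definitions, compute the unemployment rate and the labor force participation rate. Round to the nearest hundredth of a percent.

Employed = 133.09 + 11.67 = 144.76 million (anyone who worked, including part-time for economic reasons, counts as employed).
Unemployed = 3.77 + 12.17 = 15.94 million (jobless and actively searching, or on temporary layoff).
Labor force = 144.76 + 15.94 = 160.70 million.
Not in labor force = 10.43 + 4.10 + 19.56 + 55.96 + 36.17 = 126.22 million (those not working and not actively searching are outside the labor force — including those who want a job but have given up searching).
Civilian working-age population = 160.70 + 126.22 = 286.92 million.
Unemployment rate = 15.94 / 160.70 = 9.92%.
Labor force participation rate = 160.70 / 286.92 = 56.01%.

Unemployment rate ≈ 9.92%; labor force participation rate ≈ 56.01%.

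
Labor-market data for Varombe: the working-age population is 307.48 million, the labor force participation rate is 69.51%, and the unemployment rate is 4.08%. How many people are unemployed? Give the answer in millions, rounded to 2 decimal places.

About 8.72 million are unemployed.

Labor force = 0.6951 × 307.48 = 213.73 million.
Unemployed = 0.0408 × 213.73 ≈ 8.72 million.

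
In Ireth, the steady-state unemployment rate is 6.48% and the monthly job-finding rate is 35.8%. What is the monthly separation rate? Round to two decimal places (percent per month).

Separation rate ≈ 2.48% per month.

From u* = s/(s+f): s = u·f/(1−u).
s = 0.0648 × 35.8 / (1 − 0.0648) = 2.3198 / 0.9352 ≈ 2.48% per month.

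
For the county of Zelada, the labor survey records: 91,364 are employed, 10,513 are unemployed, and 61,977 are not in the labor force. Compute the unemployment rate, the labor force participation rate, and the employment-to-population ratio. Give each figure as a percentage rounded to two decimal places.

Unemployment rate ≈ 10.32%; labor force participation rate ≈ 62.18%; employment-population ratio ≈ 55.76%.

Labor force = employed + unemployed = 91,364 + 10,513 = 101,877.
Working-age population = 101,877 + 61,977 = 163,854.
Unemployment rate = 10,513 / 101,877 = 10.32%.
Labor force participation rate = 101,877 / 163,854 = 62.18%.
Employment-population ratio = 91,364 / 163,854 = 55.76%.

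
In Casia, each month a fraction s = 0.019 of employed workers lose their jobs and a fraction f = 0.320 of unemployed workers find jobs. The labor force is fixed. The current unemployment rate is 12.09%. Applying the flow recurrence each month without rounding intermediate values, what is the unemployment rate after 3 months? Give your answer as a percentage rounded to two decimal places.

Unemployment rate after three months ≈ 7.48%.

With a fixed labor force, u_{t+1} = u_t + s·(1−u_t) − f·u_t = u_t·(1−s−f) + s.
Here 1−s−f = 0.661 and s = 0.019.
u_1 = 0.120900 × 0.661 + 0.019 = 0.098915.
u_2 = 0.098915 × 0.661 + 0.019 = 0.084383.
u_3 = 0.084383 × 0.661 + 0.019 = 0.074777.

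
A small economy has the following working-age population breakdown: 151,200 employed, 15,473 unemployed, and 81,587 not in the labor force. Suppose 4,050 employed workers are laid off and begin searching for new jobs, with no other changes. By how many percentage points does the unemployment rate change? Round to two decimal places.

Initially, labor force = 151,200 + 15,473 = 166,673, so u = 15,473/166,673 = 9.28%.
After the change, employed falls and unemployed rises by 4,050; labor force unchanged → E = 147,150, U = 19,523, labor force = 166,673.
New unemployment rate = 19,523 / 166,673 = 11.71%.
Change = 11.71% − 9.28% = +2.43 percentage points.

The unemployment rate changes by +2.43 percentage points.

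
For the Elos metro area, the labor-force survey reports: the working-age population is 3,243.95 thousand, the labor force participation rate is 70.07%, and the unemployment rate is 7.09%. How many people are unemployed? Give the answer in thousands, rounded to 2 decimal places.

About 161.16 thousand are unemployed.

Labor force = 0.7007 × 3,243.95 = 2,273.04 thousand.
Unemployed = 0.0709 × 2,273.04 ≈ 161.16 thousand.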